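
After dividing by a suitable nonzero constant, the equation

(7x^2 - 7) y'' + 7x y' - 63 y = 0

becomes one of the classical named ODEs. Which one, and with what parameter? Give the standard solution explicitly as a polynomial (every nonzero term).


All three coefficients share the factor -7; dividing through by -7 gives  (1 - x^2) y'' - x y' + 9 y = 0.
This matches the Chebyshev equation (1 - x^2) y'' - x y' + n^2 y = 0 (note the -x y' term, not -2x y') with n^2 = 9, so n = 3; the polynomial solution is T_3(x).
With y = sum_k a_k x^k, matching x^k gives (k+2)(k+1) a_{k+2} = (k^2 - n^2) a_k = (k - 3)(k + 3) a_k. The right side vanishes at k = 3, so the series with the parity of 3 terminates at degree 3.
Standard normalization: leading coefficient of T_n is 2^(n-1), so a_3 = 2^2 = 4. Work downward with a_k = (k+1)(k+2) a_{k+2} / ((k - 3)(k + 3)):
  a_1 = (2)(3)(4) / ((1 - 3)(1 + 3)) = 24/(-8) = -3
Hence T_3(x) = 4 x^3 - 3 x.

T_3(x); series = 4 x^3 - 3 x


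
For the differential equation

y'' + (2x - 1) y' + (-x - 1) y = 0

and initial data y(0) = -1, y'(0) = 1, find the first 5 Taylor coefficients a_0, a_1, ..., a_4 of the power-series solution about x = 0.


Ansatz: y(x) = sum_{n>=0} a_n x^n, so y'(x) = sum_{n>=1} n a_n x^(n-1) and y''(x) = sum_{n>=2} n(n-1) a_n x^(n-2).
Substitute into P(x) y'' + Q(x) y' + R(x) y = 0 with P(x) = 1, Q(x) = 2x - 1, R(x) = -x - 1, and match powers of x.
Initial conditions: a_0 = -1, a_1 = 1.
Setting the coefficient of each power of x to zero and solving order by order (substituting the coefficients already found):
  x^0: 2 a_2 - a_1 - a_0 = 0  ->  2 a_2 = a_1 + a_0 = 0  ->  a_2 = 0
  x^1: 6 a_3 - 2 a_2 + a_1 - a_0 = 0  ->  6 a_3 = 2 a_2 - a_1 + a_0 = -2  ->  a_3 = -1/3
  x^2: 12 a_4 - 3 a_3 + 3 a_2 - a_1 = 0  ->  12 a_4 = 3 a_3 - 3 a_2 + a_1 = 0  ->  a_4 = 0
Truncated series: y(x) = -1 + x - (1/3) x^3 + O(x^5).

a_0 = -1; a_1 = 1; a_2 = 0; a_3 = -1/3; a_4 = 0


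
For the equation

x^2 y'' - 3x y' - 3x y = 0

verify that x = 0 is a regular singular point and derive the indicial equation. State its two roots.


Divide by x^2 to reach normal form y'' + P_1(x) y' + P_2(x) y = 0 with P_1(x) = -3/x and P_2(x) = -3/x.
x = 0 is a singular point because the y'-coefficient -3/x has a pole at x = 0 and the y-coefficient -3/x has a pole at x = 0.
It is a regular singular point because x P_1(x) = p(x) = -3 and x^2 P_2(x) = q(x) = -3x are polynomials, hence analytic at x = 0.
p(0) = -3,  q(0) = 0.
Indicial equation: r(r-1) + p(0) r + q(0) = 0, i.e. r^2 + (p(0) - 1) r + q(0) = 0, i.e. r^2 - 4 r = 0.
Discriminant: (-4)^2 - 4(0) = 16, so r = (4 ± 4)/2.
Solving: r_1 = 4, r_2 = 0.

indicial: r^2 - 4 r = 0; roots r_1 = 4, r_2 = 0


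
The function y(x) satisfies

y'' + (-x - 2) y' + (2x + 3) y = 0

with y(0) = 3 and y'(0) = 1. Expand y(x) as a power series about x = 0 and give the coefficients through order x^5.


Ansatz: y(x) = sum_{n>=0} a_n x^n, so y'(x) = sum_{n>=1} n a_n x^(n-1) and y''(x) = sum_{n>=2} n(n-1) a_n x^(n-2).
Substitute into P(x) y'' + Q(x) y' + R(x) y = 0 with P(x) = 1, Q(x) = -x - 2, R(x) = 2x + 3, and match powers of x.
Initial conditions: a_0 = 3, a_1 = 1.
Setting the coefficient of each power of x to zero and solving order by order (substituting the coefficients already found):
  x^0: 2 a_2 - 2 a_1 + 3 a_0 = 0  ->  2 a_2 = 2 a_1 - 3 a_0 = -7  ->  a_2 = -7/2
  x^1: 6 a_3 - 4 a_2 + 2 a_1 + 2 a_0 = 0  ->  6 a_3 = 4 a_2 - 2 a_1 - 2 a_0 = -22  ->  a_3 = -11/3
  x^2: 12 a_4 - 6 a_3 + a_2 + 2 a_1 = 0  ->  12 a_4 = 6 a_3 - a_2 - 2 a_1 = -41/2  ->  a_4 = -41/24
  x^3: 20 a_5 - 8 a_4 + 2 a_2 = 0  ->  20 a_5 = 8 a_4 - 2 a_2 = -20/3  ->  a_5 = -1/3
Truncated series: y(x) = 3 + x - (7/2) x^2 - (11/3) x^3 - (41/24) x^4 - (1/3) x^5 + O(x^6).

a_0 = 3; a_1 = 1; a_2 = -7/2; a_3 = -11/3; a_4 = -41/24; a_5 = -1/3


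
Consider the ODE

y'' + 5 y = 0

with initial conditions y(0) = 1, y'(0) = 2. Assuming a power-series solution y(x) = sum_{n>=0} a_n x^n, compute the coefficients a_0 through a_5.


Ansatz: y(x) = sum_{n>=0} a_n x^n, so y'(x) = sum_{n>=1} n a_n x^(n-1) and y''(x) = sum_{n>=2} n(n-1) a_n x^(n-2).
Substitute into P(x) y'' + Q(x) y' + R(x) y = 0 with P(x) = 1, Q(x) = 0, R(x) = 5, and match powers of x.
Initial conditions: a_0 = 1, a_1 = 2.
Setting the coefficient of each power of x to zero and solving order by order (substituting the coefficients already found):
  x^0: 2 a_2 + 5 a_0 = 0  ->  2 a_2 = -5 a_0 = -5  ->  a_2 = -5/2
  x^1: 6 a_3 + 5 a_1 = 0  ->  6 a_3 = -5 a_1 = -10  ->  a_3 = -5/3
  x^2: 12 a_4 + 5 a_2 = 0  ->  12 a_4 = -5 a_2 = 25/2  ->  a_4 = 25/24
  x^3: 20 a_5 + 5 a_3 = 0  ->  20 a_5 = -5 a_3 = 25/3  ->  a_5 = 5/12
Truncated series: y(x) = 1 + 2 x - (5/2) x^2 - (5/3) x^3 + (25/24) x^4 + (5/12) x^5 + O(x^6).

a_0 = 1; a_1 = 2; a_2 = -5/2; a_3 = -5/3; a_4 = 25/24; a_5 = 5/12


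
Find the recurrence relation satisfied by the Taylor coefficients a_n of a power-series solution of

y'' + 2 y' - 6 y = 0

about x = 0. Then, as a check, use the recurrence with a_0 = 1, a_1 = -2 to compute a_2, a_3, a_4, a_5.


Substitute y = sum_n a_n x^n.
y''(x) has coefficient (n+2)(n+1) a_{n+2} at x^n;
2 y'(x) has coefficient 2 (n+1) a_{n+1} at x^n;
-6 y(x) has coefficient -6 a_n at x^n.
Matching x^n: (n+2)(n+1) a_{n+2} + 2 (n+1) a_{n+1} - 6 a_n = 0.
Thus a_{n+2} = [-2 (n+1) a_{n+1} + 6 a_n] / ((n+1)(n+2)).

Check with a_0 = 1, a_1 = -2 (apply the recurrence for n = 0, 1, 2, 3): a_0 = 1, a_1 = -2, a_2 = 5, a_3 = -16/3, a_4 = 31/6, a_5 = -11/3.

a_(n+2) = [-2 (n+1) a_(n+1) + 6 a_n] / ((n+1)(n+2)); check: a_0 = 1, a_1 = -2, a_2 = 5, a_3 = -16/3, a_4 = 31/6, a_5 = -11/3


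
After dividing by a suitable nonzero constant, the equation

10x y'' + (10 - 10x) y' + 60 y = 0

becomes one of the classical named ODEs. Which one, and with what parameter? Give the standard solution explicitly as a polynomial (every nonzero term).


All three coefficients share the factor 10; dividing through by 10 gives  x y'' + (1 - x) y' + 6 y = 0.
This matches the Laguerre equation x y'' + (1 - x) y' + n y = 0 with n = 6; the polynomial solution is L_6(x).
With y = sum_k a_k x^k, matching x^k gives (k+1)k a_{k+1} + (k+1) a_{k+1} - k a_k + n a_k = 0, i.e. (k+1)^2 a_{k+1} = (k - n) a_k = (k - 6) a_k. The right side vanishes at k = 6, so the series terminates at degree 6.
Standard normalization L_n(0) = 1 gives a_0 = 1. Work upward with a_{k+1} = (k - 6) a_k / (k+1)^2:
  a_1 = (0 - 6)(1) / 1^2 = -6/1 = -6
  a_2 = (1 - 6)(-6) / 2^2 = 30/4 = 15/2
  a_3 = (2 - 6)(15/2) / 3^2 = -30/9 = -10/3
  a_4 = (3 - 6)(-10/3) / 4^2 = 10/16 = 5/8
  a_5 = (4 - 6)(5/8) / 5^2 = (-5/4)/25 = -1/20
  a_6 = (5 - 6)(-1/20) / 6^2 = (1/20)/36 = 1/720
Hence L_6(x) = x^6/720 - x^5/20 + 5 x^4/8 - 10 x^3/3 + 15 x^2/2 - 6 x + 1.

L_6(x); series = x^6/720 - x^5/20 + 5 x^4/8 - 10 x^3/3 + 15 x^2/2 - 6 x + 1


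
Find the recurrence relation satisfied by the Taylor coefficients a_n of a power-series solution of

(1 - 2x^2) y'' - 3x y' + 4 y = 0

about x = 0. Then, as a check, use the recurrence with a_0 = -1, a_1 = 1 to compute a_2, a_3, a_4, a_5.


Substitute y = sum_n a_n x^n.
(1 - 2 x^2) y'' contributes (n+2)(n+1) a_{n+2} - 2 n(n-1) a_n at x^n.
-3 x y'(x) contributes -3 n a_n at x^n.
4 y(x) contributes 4 a_n at x^n.
Matching x^n: (n+2)(n+1) a_{n+2} + (-2 n(n-1) - 3 n + 4) a_n = 0.
Thus a_{n+2} = (2 n(n-1) + 3 n - 4) / ((n+1)(n+2)) * a_n.

Check with a_0 = -1, a_1 = 1 (apply the recurrence for n = 0, 1, 2, 3): a_0 = -1, a_1 = 1, a_2 = 2, a_3 = -1/6, a_4 = 1, a_5 = -17/120.

a_(n+2) = (2 n(n-1) + 3 n - 4) / ((n+1)(n+2)) * a_n; check: a_0 = -1, a_1 = 1, a_2 = 2, a_3 = -1/6, a_4 = 1, a_5 = -17/120


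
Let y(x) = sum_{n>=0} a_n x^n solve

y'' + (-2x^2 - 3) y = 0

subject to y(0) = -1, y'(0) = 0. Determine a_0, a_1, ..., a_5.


Ansatz: y(x) = sum_{n>=0} a_n x^n, so y'(x) = sum_{n>=1} n a_n x^(n-1) and y''(x) = sum_{n>=2} n(n-1) a_n x^(n-2).
Substitute into P(x) y'' + Q(x) y' + R(x) y = 0 with P(x) = 1, Q(x) = 0, R(x) = -2x^2 - 3, and match powers of x.
Initial conditions: a_0 = -1, a_1 = 0.
Setting the coefficient of each power of x to zero and solving order by order (substituting the coefficients already found):
  x^0: 2 a_2 - 3 a_0 = 0  ->  2 a_2 = 3 a_0 = -3  ->  a_2 = -3/2
  x^1: 6 a_3 - 3 a_1 = 0  ->  6 a_3 = 3 a_1 = 0  ->  a_3 = 0
  x^2: 12 a_4 - 3 a_2 - 2 a_0 = 0  ->  12 a_4 = 3 a_2 + 2 a_0 = -13/2  ->  a_4 = -13/24
  x^3: 20 a_5 - 3 a_3 - 2 a_1 = 0  ->  20 a_5 = 3 a_3 + 2 a_1 = 0  ->  a_5 = 0
Truncated series: y(x) = -1 - (3/2) x^2 - (13/24) x^4 + O(x^6).

a_0 = -1; a_1 = 0; a_2 = -3/2; a_3 = 0; a_4 = -13/24; a_5 = 0


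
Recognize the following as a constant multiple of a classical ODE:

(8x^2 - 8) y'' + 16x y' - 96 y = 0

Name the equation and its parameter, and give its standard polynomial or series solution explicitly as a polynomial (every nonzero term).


All three coefficients share the factor -8; dividing through by -8 gives  (1 - x^2) y'' - 2x y' + 12 y = 0.
This matches the Legendre equation (1 - x^2) y'' - 2x y' + n(n+1) y = 0 (note the -2x y' term) with n(n+1) = 12, so n = 3; the polynomial solution is P_3(x).
With y = sum_k a_k x^k, matching x^k gives (k+2)(k+1) a_{k+2} = [k(k+1) - n(n+1)] a_k = (k - 3)(k + 4) a_k. The right side vanishes at k = 3, so the series with the parity of 3 terminates at degree 3.
Standard normalization (P_n(1) = 1): leading coefficient (2n)!/(2^n (n!)^2) = 720/(8*36) = 5/2, so a_3 = 5/2. Work downward with a_k = (k+1)(k+2) a_{k+2} / ((k - 3)(k + 4)):
  a_1 = (2)(3)(5/2) / ((1 - 3)(1 + 4)) = 15/(-10) = -3/2
Hence P_3(x) = 5 x^3/2 - 3 x/2.

P_3(x); series = 5 x^3/2 - 3 x/2


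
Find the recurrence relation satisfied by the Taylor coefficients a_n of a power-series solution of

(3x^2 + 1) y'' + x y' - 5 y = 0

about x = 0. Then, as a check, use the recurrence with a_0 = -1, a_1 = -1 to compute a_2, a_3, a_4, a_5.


Substitute y = sum_n a_n x^n.
(1 + 3 x^2) y'' contributes (n+2)(n+1) a_{n+2} + 3 n(n-1) a_n at x^n.
x y'(x) contributes n a_n at x^n.
-5 y(x) contributes -5 a_n at x^n.
Matching x^n: (n+2)(n+1) a_{n+2} + (3 n(n-1) + n - 5) a_n = 0.
Thus a_{n+2} = (-3 n(n-1) - n + 5) / ((n+1)(n+2)) * a_n.

Check with a_0 = -1, a_1 = -1 (apply the recurrence for n = 0, 1, 2, 3): a_0 = -1, a_1 = -1, a_2 = -5/2, a_3 = -2/3, a_4 = 5/8, a_5 = 8/15.

a_(n+2) = (-3 n(n-1) - n + 5) / ((n+1)(n+2)) * a_n; check: a_0 = -1, a_1 = -1, a_2 = -5/2, a_3 = -2/3, a_4 = 5/8, a_5 = 8/15


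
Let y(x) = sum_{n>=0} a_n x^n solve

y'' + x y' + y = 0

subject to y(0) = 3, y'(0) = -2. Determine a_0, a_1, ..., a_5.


Ansatz: y(x) = sum_{n>=0} a_n x^n, so y'(x) = sum_{n>=1} n a_n x^(n-1) and y''(x) = sum_{n>=2} n(n-1) a_n x^(n-2).
Substitute into P(x) y'' + Q(x) y' + R(x) y = 0 with P(x) = 1, Q(x) = x, R(x) = 1, and match powers of x.
Initial conditions: a_0 = 3, a_1 = -2.
Setting the coefficient of each power of x to zero and solving order by order (substituting the coefficients already found):
  x^0: 2 a_2 + a_0 = 0  ->  2 a_2 = -a_0 = -3  ->  a_2 = -3/2
  x^1: 6 a_3 + 2 a_1 = 0  ->  6 a_3 = -2 a_1 = 4  ->  a_3 = 2/3
  x^2: 12 a_4 + 3 a_2 = 0  ->  12 a_4 = -3 a_2 = 9/2  ->  a_4 = 3/8
  x^3: 20 a_5 + 4 a_3 = 0  ->  20 a_5 = -4 a_3 = -8/3  ->  a_5 = -2/15
Truncated series: y(x) = 3 - 2 x - (3/2) x^2 + (2/3) x^3 + (3/8) x^4 - (2/15) x^5 + O(x^6).

a_0 = 3; a_1 = -2; a_2 = -3/2; a_3 = 2/3; a_4 = 3/8; a_5 = -2/15


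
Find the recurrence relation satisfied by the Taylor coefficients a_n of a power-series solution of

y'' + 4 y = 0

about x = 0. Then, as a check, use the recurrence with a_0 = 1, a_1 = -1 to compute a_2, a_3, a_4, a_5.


Substitute y = sum_n a_n x^n into y'' + (const) y = 0.
y''(x) = sum_{n>=0} (n+2)(n+1) a_{n+2} x^n.
The ODE becomes sum_n [(n+2)(n+1) a_{n+2} + 4 a_n] x^n = 0.
Setting each coefficient to zero gives the recurrence:
  (n+2)(n+1) a_{n+2} + 4 a_n = 0,
  a_{n+2} = -4 / ((n+1)(n+2)) a_n.

Check with a_0 = 1, a_1 = -1 (apply the recurrence for n = 0, 1, 2, 3): a_0 = 1, a_1 = -1, a_2 = -2, a_3 = 2/3, a_4 = 2/3, a_5 = -2/15.

a_{n+2} = -4/((n+1)(n+2)) * a_n; check: a_0 = 1, a_1 = -1, a_2 = -2, a_3 = 2/3, a_4 = 2/3, a_5 = -2/15


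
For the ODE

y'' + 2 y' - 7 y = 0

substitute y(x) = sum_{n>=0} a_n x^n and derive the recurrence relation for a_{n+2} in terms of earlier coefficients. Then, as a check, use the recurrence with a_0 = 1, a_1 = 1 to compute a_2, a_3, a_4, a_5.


Substitute y = sum_n a_n x^n.
y''(x) has coefficient (n+2)(n+1) a_{n+2} at x^n;
2 y'(x) has coefficient 2 (n+1) a_{n+1} at x^n;
-7 y(x) has coefficient -7 a_n at x^n.
Matching x^n: (n+2)(n+1) a_{n+2} + 2 (n+1) a_{n+1} - 7 a_n = 0.
Thus a_{n+2} = [-2 (n+1) a_{n+1} + 7 a_n] / ((n+1)(n+2)).

Check with a_0 = 1, a_1 = 1 (apply the recurrence for n = 0, 1, 2, 3): a_0 = 1, a_1 = 1, a_2 = 5/2, a_3 = -1/2, a_4 = 41/24, a_5 = -103/120.

a_(n+2) = [-2 (n+1) a_(n+1) + 7 a_n] / ((n+1)(n+2)); check: a_0 = 1, a_1 = 1, a_2 = 5/2, a_3 = -1/2, a_4 = 41/24, a_5 = -103/120


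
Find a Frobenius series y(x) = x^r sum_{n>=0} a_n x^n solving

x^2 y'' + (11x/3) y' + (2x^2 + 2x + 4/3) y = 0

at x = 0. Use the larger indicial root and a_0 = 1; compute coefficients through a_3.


Write in Frobenius form y'' + (p(x)/x) y' + (q(x)/x^2) y = 0:
  p(x) = 11/3,  q(x) = 2x^2 + 2x + 4/3.
Indicial equation: r(r-1) + (11/3) r + (4/3) = 0 -> roots r_1 = -2/3, r_2 = -2.
Take r = r_1 = -2/3. Let y(x) = x^r sum_{n>=0} a_n x^n with a_0 = 1.
Substitute y = x^r sum a_n x^n and match x^{r+n}. The recurrence is
  D(n) a_n + 2 a_{n-1} + 2 a_{n-2} = 0,  where D(n) = (r+n)(r+n-1) + (11/3)(r+n) + (4/3).
  a_n = [-2 a_{n-1} - 2 a_{n-2}] / D(n).
Since the indicial polynomial factors as (r - r_1)(r - r_2), D(n) = (r_1 + n - r_1)(r_1 + n - r_2) = n(n + 4/3).
Evaluating step by step (a_0 = 1):
  n = 1: D(1) = 1(1 + 4/3) = 7/3; numerator = -2(1) = -2; a_1 = (-2)/(7/3) = -6/7
  n = 2: D(2) = 2(2 + 4/3) = 20/3; numerator = -2(-6/7) - 2(1) = -2/7; a_2 = (-2/7)/(20/3) = -3/70
  n = 3: D(3) = 3(3 + 4/3) = 13; numerator = -2(-3/70) - 2(-6/7) = 9/5; a_3 = (9/5)/(13) = 9/65

r = -2/3; a_0 = 1; a_1 = -6/7; a_2 = -3/70; a_3 = 9/65


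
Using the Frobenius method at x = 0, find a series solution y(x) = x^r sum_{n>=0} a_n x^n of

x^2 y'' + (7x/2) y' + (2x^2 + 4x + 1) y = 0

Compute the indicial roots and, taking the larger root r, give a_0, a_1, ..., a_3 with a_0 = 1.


Write in Frobenius form y'' + (p(x)/x) y' + (q(x)/x^2) y = 0:
  p(x) = 7/2,  q(x) = 2x^2 + 4x + 1.
Indicial equation: r(r-1) + (7/2) r + (1) = 0 -> roots r_1 = -1/2, r_2 = -2.
Take r = r_1 = -1/2. Let y(x) = x^r sum_{n>=0} a_n x^n with a_0 = 1.
Substitute y = x^r sum a_n x^n and match x^{r+n}. The recurrence is
  D(n) a_n + 4 a_{n-1} + 2 a_{n-2} = 0,  where D(n) = (r+n)(r+n-1) + (7/2)(r+n) + (1).
  a_n = [-4 a_{n-1} - 2 a_{n-2}] / D(n).
Since the indicial polynomial factors as (r - r_1)(r - r_2), D(n) = (r_1 + n - r_1)(r_1 + n - r_2) = n(n + 3/2).
Evaluating step by step (a_0 = 1):
  n = 1: D(1) = 1(1 + 3/2) = 5/2; numerator = -4(1) = -4; a_1 = (-4)/(5/2) = -8/5
  n = 2: D(2) = 2(2 + 3/2) = 7; numerator = -4(-8/5) - 2(1) = 22/5; a_2 = (22/5)/(7) = 22/35
  n = 3: D(3) = 3(3 + 3/2) = 27/2; numerator = -4(22/35) - 2(-8/5) = 24/35; a_3 = (24/35)/(27/2) = 16/315

r = -1/2; a_0 = 1; a_1 = -8/5; a_2 = 22/35; a_3 = 16/315


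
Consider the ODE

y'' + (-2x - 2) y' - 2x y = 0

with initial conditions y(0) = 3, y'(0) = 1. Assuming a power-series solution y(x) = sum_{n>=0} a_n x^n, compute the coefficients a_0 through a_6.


Ansatz: y(x) = sum_{n>=0} a_n x^n, so y'(x) = sum_{n>=1} n a_n x^(n-1) and y''(x) = sum_{n>=2} n(n-1) a_n x^(n-2).
Substitute into P(x) y'' + Q(x) y' + R(x) y = 0 with P(x) = 1, Q(x) = -2x - 2, R(x) = -2x, and match powers of x.
Initial conditions: a_0 = 3, a_1 = 1.
Setting the coefficient of each power of x to zero and solving order by order (substituting the coefficients already found):
  x^0: 2 a_2 - 2 a_1 = 0  ->  2 a_2 = 2 a_1 = 2  ->  a_2 = 1
  x^1: 6 a_3 - 4 a_2 - 2 a_1 - 2 a_0 = 0  ->  6 a_3 = 4 a_2 + 2 a_1 + 2 a_0 = 12  ->  a_3 = 2
  x^2: 12 a_4 - 6 a_3 - 4 a_2 - 2 a_1 = 0  ->  12 a_4 = 6 a_3 + 4 a_2 + 2 a_1 = 18  ->  a_4 = 3/2
  x^3: 20 a_5 - 8 a_4 - 6 a_3 - 2 a_2 = 0  ->  20 a_5 = 8 a_4 + 6 a_3 + 2 a_2 = 26  ->  a_5 = 13/10
  x^4: 30 a_6 - 10 a_5 - 8 a_4 - 2 a_3 = 0  ->  30 a_6 = 10 a_5 + 8 a_4 + 2 a_3 = 29  ->  a_6 = 29/30
Truncated series: y(x) = 3 + x + x^2 + 2 x^3 + (3/2) x^4 + (13/10) x^5 + (29/30) x^6 + O(x^7).

a_0 = 3; a_1 = 1; a_2 = 1; a_3 = 2; a_4 = 3/2; a_5 = 13/10; a_6 = 29/30


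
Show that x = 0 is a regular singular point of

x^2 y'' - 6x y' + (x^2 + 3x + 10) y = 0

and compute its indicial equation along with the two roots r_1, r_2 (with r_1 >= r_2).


Divide by x^2 to reach normal form y'' + P_1(x) y' + P_2(x) y = 0 with P_1(x) = -6/x and P_2(x) = 1 + 3/x + 10/x^2.
x = 0 is a singular point because the y'-coefficient -6/x has a pole at x = 0 and the y-coefficient 1 + 3/x + 10/x^2 has a pole at x = 0.
It is a regular singular point because x P_1(x) = p(x) = -6 and x^2 P_2(x) = q(x) = x^2 + 3x + 10 are polynomials, hence analytic at x = 0.
p(0) = -6,  q(0) = 10.
Indicial equation: r(r-1) + p(0) r + q(0) = 0, i.e. r^2 + (p(0) - 1) r + q(0) = 0, i.e. r^2 - 7 r + 10 = 0.
Discriminant: (-7)^2 - 4(10) = 9, so r = (7 ± 3)/2.
Solving: r_1 = 5, r_2 = 2.

indicial: r^2 - 7 r + 10 = 0; roots r_1 = 5, r_2 = 2


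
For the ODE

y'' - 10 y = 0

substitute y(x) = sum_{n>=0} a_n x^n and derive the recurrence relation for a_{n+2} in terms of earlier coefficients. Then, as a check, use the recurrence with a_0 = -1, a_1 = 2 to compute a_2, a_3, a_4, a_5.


Substitute y = sum_n a_n x^n into y'' + (const) y = 0.
y''(x) = sum_{n>=0} (n+2)(n+1) a_{n+2} x^n.
The ODE becomes sum_n [(n+2)(n+1) a_{n+2} - 10 a_n] x^n = 0.
Setting each coefficient to zero gives the recurrence:
  (n+2)(n+1) a_{n+2} - 10 a_n = 0,
  a_{n+2} = 10 / ((n+1)(n+2)) a_n.

Check with a_0 = -1, a_1 = 2 (apply the recurrence for n = 0, 1, 2, 3): a_0 = -1, a_1 = 2, a_2 = -5, a_3 = 10/3, a_4 = -25/6, a_5 = 5/3.

a_{n+2} = 10/((n+1)(n+2)) * a_n; check: a_0 = -1, a_1 = 2, a_2 = -5, a_3 = 10/3, a_4 = -25/6, a_5 = 5/3


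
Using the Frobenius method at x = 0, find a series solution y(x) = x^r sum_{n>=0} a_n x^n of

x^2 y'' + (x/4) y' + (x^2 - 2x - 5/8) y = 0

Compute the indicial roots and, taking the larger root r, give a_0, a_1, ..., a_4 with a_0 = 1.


Write in Frobenius form y'' + (p(x)/x) y' + (q(x)/x^2) y = 0:
  p(x) = 1/4,  q(x) = x^2 - 2x - 5/8.
Indicial equation: r(r-1) + (1/4) r + (-5/8) = 0 -> roots r_1 = 5/4, r_2 = -1/2.
Take r = r_1 = 5/4. Let y(x) = x^r sum_{n>=0} a_n x^n with a_0 = 1.
Substitute y = x^r sum a_n x^n and match x^{r+n}. The recurrence is
  D(n) a_n - 2 a_{n-1} + 1 a_{n-2} = 0,  where D(n) = (r+n)(r+n-1) + (1/4)(r+n) + (-5/8).
  a_n = [2 a_{n-1} - 1 a_{n-2}] / D(n).
Since the indicial polynomial factors as (r - r_1)(r - r_2), D(n) = (r_1 + n - r_1)(r_1 + n - r_2) = n(n + 7/4).
Evaluating step by step (a_0 = 1):
  n = 1: D(1) = 1(1 + 7/4) = 11/4; numerator = 2(1) = 2; a_1 = (2)/(11/4) = 8/11
  n = 2: D(2) = 2(2 + 7/4) = 15/2; numerator = 2(8/11) - 1(1) = 5/11; a_2 = (5/11)/(15/2) = 2/33
  n = 3: D(3) = 3(3 + 7/4) = 57/4; numerator = 2(2/33) - 1(8/11) = -20/33; a_3 = (-20/33)/(57/4) = -80/1881
  n = 4: D(4) = 4(4 + 7/4) = 23; numerator = 2(-80/1881) - 1(2/33) = -274/1881; a_4 = (-274/1881)/(23) = -274/43263

r = 5/4; a_0 = 1; a_1 = 8/11; a_2 = 2/33; a_3 = -80/1881; a_4 = -274/43263


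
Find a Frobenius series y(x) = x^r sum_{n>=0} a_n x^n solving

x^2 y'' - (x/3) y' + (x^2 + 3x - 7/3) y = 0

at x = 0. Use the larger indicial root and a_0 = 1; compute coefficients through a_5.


Write in Frobenius form y'' + (p(x)/x) y' + (q(x)/x^2) y = 0:
  p(x) = -1/3,  q(x) = x^2 + 3x - 7/3.
Indicial equation: r(r-1) + (-1/3) r + (-7/3) = 0 -> roots r_1 = 7/3, r_2 = -1.
Take r = r_1 = 7/3. Let y(x) = x^r sum_{n>=0} a_n x^n with a_0 = 1.
Substitute y = x^r sum a_n x^n and match x^{r+n}. The recurrence is
  D(n) a_n + 3 a_{n-1} + 1 a_{n-2} = 0,  where D(n) = (r+n)(r+n-1) + (-1/3)(r+n) + (-7/3).
  a_n = [-3 a_{n-1} - 1 a_{n-2}] / D(n).
Since the indicial polynomial factors as (r - r_1)(r - r_2), D(n) = (r_1 + n - r_1)(r_1 + n - r_2) = n(n + 10/3).
Evaluating step by step (a_0 = 1):
  n = 1: D(1) = 1(1 + 10/3) = 13/3; numerator = -3(1) = -3; a_1 = (-3)/(13/3) = -9/13
  n = 2: D(2) = 2(2 + 10/3) = 32/3; numerator = -3(-9/13) - 1(1) = 14/13; a_2 = (14/13)/(32/3) = 21/208
  n = 3: D(3) = 3(3 + 10/3) = 19; numerator = -3(21/208) - 1(-9/13) = 81/208; a_3 = (81/208)/(19) = 81/3952
  n = 4: D(4) = 4(4 + 10/3) = 88/3; numerator = -3(81/3952) - 1(21/208) = -321/1976; a_4 = (-321/1976)/(88/3) = -963/173888
  n = 5: D(5) = 5(5 + 10/3) = 125/3; numerator = -3(-963/173888) - 1(81/3952) = -675/173888; a_5 = (-675/173888)/(125/3) = -81/869440

r = 7/3; a_0 = 1; a_1 = -9/13; a_2 = 21/208; a_3 = 81/3952; a_4 = -963/173888; a_5 = -81/869440


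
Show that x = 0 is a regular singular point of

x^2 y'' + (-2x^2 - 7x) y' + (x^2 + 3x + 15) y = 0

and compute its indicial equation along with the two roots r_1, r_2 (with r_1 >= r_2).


Divide by x^2 to reach normal form y'' + P_1(x) y' + P_2(x) y = 0 with P_1(x) = -2 - 7/x and P_2(x) = 1 + 3/x + 15/x^2.
x = 0 is a singular point because the y'-coefficient -2 - 7/x has a pole at x = 0 and the y-coefficient 1 + 3/x + 15/x^2 has a pole at x = 0.
It is a regular singular point because x P_1(x) = p(x) = -2x - 7 and x^2 P_2(x) = q(x) = x^2 + 3x + 15 are polynomials, hence analytic at x = 0.
p(0) = -7,  q(0) = 15.
Indicial equation: r(r-1) + p(0) r + q(0) = 0, i.e. r^2 + (p(0) - 1) r + q(0) = 0, i.e. r^2 - 8 r + 15 = 0.
Discriminant: (-8)^2 - 4(15) = 4, so r = (8 ± 2)/2.
Solving: r_1 = 5, r_2 = 3.

indicial: r^2 - 8 r + 15 = 0; roots r_1 = 5, r_2 = 3


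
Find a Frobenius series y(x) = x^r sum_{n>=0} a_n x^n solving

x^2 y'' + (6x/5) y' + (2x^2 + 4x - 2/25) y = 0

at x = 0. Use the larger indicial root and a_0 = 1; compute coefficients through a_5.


Write in Frobenius form y'' + (p(x)/x) y' + (q(x)/x^2) y = 0:
  p(x) = 6/5,  q(x) = 2x^2 + 4x - 2/25.
Indicial equation: r(r-1) + (6/5) r + (-2/25) = 0 -> roots r_1 = 1/5, r_2 = -2/5.
Take r = r_1 = 1/5. Let y(x) = x^r sum_{n>=0} a_n x^n with a_0 = 1.
Substitute y = x^r sum a_n x^n and match x^{r+n}. The recurrence is
  D(n) a_n + 4 a_{n-1} + 2 a_{n-2} = 0,  where D(n) = (r+n)(r+n-1) + (6/5)(r+n) + (-2/25).
  a_n = [-4 a_{n-1} - 2 a_{n-2}] / D(n).
Since the indicial polynomial factors as (r - r_1)(r - r_2), D(n) = (r_1 + n - r_1)(r_1 + n - r_2) = n(n + 3/5).
Evaluating step by step (a_0 = 1):
  n = 1: D(1) = 1(1 + 3/5) = 8/5; numerator = -4(1) = -4; a_1 = (-4)/(8/5) = -5/2
  n = 2: D(2) = 2(2 + 3/5) = 26/5; numerator = -4(-5/2) - 2(1) = 8; a_2 = (8)/(26/5) = 20/13
  n = 3: D(3) = 3(3 + 3/5) = 54/5; numerator = -4(20/13) - 2(-5/2) = -15/13; a_3 = (-15/13)/(54/5) = -25/234
  n = 4: D(4) = 4(4 + 3/5) = 92/5; numerator = -4(-25/234) - 2(20/13) = -310/117; a_4 = (-310/117)/(92/5) = -775/5382
  n = 5: D(5) = 5(5 + 3/5) = 28; numerator = -4(-775/5382) - 2(-25/234) = 2125/2691; a_5 = (2125/2691)/(28) = 2125/75348

r = 1/5; a_0 = 1; a_1 = -5/2; a_2 = 20/13; a_3 = -25/234; a_4 = -775/5382; a_5 = 2125/75348


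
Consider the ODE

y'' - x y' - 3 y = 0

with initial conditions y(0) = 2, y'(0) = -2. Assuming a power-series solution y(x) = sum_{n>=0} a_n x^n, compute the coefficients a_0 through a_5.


Ansatz: y(x) = sum_{n>=0} a_n x^n, so y'(x) = sum_{n>=1} n a_n x^(n-1) and y''(x) = sum_{n>=2} n(n-1) a_n x^(n-2).
Substitute into P(x) y'' + Q(x) y' + R(x) y = 0 with P(x) = 1, Q(x) = -x, R(x) = -3, and match powers of x.
Initial conditions: a_0 = 2, a_1 = -2.
Setting the coefficient of each power of x to zero and solving order by order (substituting the coefficients already found):
  x^0: 2 a_2 - 3 a_0 = 0  ->  2 a_2 = 3 a_0 = 6  ->  a_2 = 3
  x^1: 6 a_3 - 4 a_1 = 0  ->  6 a_3 = 4 a_1 = -8  ->  a_3 = -4/3
  x^2: 12 a_4 - 5 a_2 = 0  ->  12 a_4 = 5 a_2 = 15  ->  a_4 = 5/4
  x^3: 20 a_5 - 6 a_3 = 0  ->  20 a_5 = 6 a_3 = -8  ->  a_5 = -2/5
Truncated series: y(x) = 2 - 2 x + 3 x^2 - (4/3) x^3 + (5/4) x^4 - (2/5) x^5 + O(x^6).

a_0 = 2; a_1 = -2; a_2 = 3; a_3 = -4/3; a_4 = 5/4; a_5 = -2/5


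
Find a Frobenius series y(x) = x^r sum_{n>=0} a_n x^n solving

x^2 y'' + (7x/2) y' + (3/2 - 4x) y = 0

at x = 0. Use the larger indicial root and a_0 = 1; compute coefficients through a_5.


Write in Frobenius form y'' + (p(x)/x) y' + (q(x)/x^2) y = 0:
  p(x) = 7/2,  q(x) = 3/2 - 4x.
Indicial equation: r(r-1) + (7/2) r + (3/2) = 0 -> roots r_1 = -1, r_2 = -3/2.
Take r = r_1 = -1. Let y(x) = x^r sum_{n>=0} a_n x^n with a_0 = 1.
Substitute y = x^r sum a_n x^n and match x^{r+n}. The recurrence is
  D(n) a_n - 4 a_{n-1} = 0,  where D(n) = (r+n)(r+n-1) + (7/2)(r+n) + (3/2).
  a_n = 4 / D(n) * a_{n-1}.
Since the indicial polynomial factors as (r - r_1)(r - r_2), D(n) = (r_1 + n - r_1)(r_1 + n - r_2) = n(n + 1/2).
Evaluating step by step (a_0 = 1):
  n = 1: D(1) = 1(1 + 1/2) = 3/2; numerator = 4(1) = 4; a_1 = (4)/(3/2) = 8/3
  n = 2: D(2) = 2(2 + 1/2) = 5; numerator = 4(8/3) = 32/3; a_2 = (32/3)/(5) = 32/15
  n = 3: D(3) = 3(3 + 1/2) = 21/2; numerator = 4(32/15) = 128/15; a_3 = (128/15)/(21/2) = 256/315
  n = 4: D(4) = 4(4 + 1/2) = 18; numerator = 4(256/315) = 1024/315; a_4 = (1024/315)/(18) = 512/2835
  n = 5: D(5) = 5(5 + 1/2) = 55/2; numerator = 4(512/2835) = 2048/2835; a_5 = (2048/2835)/(55/2) = 4096/155925

r = -1; a_0 = 1; a_1 = 8/3; a_2 = 32/15; a_3 = 256/315; a_4 = 512/2835; a_5 = 4096/155925


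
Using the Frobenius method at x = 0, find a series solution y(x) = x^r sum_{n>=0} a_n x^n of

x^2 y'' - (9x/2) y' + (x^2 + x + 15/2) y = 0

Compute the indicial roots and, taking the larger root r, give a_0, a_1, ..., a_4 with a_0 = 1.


Write in Frobenius form y'' + (p(x)/x) y' + (q(x)/x^2) y = 0:
  p(x) = -9/2,  q(x) = x^2 + x + 15/2.
Indicial equation: r(r-1) + (-9/2) r + (15/2) = 0 -> roots r_1 = 3, r_2 = 5/2.
Take r = r_1 = 3. Let y(x) = x^r sum_{n>=0} a_n x^n with a_0 = 1.
Substitute y = x^r sum a_n x^n and match x^{r+n}. The recurrence is
  D(n) a_n + 1 a_{n-1} + 1 a_{n-2} = 0,  where D(n) = (r+n)(r+n-1) + (-9/2)(r+n) + (15/2).
  a_n = [-1 a_{n-1} - 1 a_{n-2}] / D(n).
Since the indicial polynomial factors as (r - r_1)(r - r_2), D(n) = (r_1 + n - r_1)(r_1 + n - r_2) = n(n + 1/2).
Evaluating step by step (a_0 = 1):
  n = 1: D(1) = 1(1 + 1/2) = 3/2; numerator = -1(1) = -1; a_1 = (-1)/(3/2) = -2/3
  n = 2: D(2) = 2(2 + 1/2) = 5; numerator = -1(-2/3) - 1(1) = -1/3; a_2 = (-1/3)/(5) = -1/15
  n = 3: D(3) = 3(3 + 1/2) = 21/2; numerator = -1(-1/15) - 1(-2/3) = 11/15; a_3 = (11/15)/(21/2) = 22/315
  n = 4: D(4) = 4(4 + 1/2) = 18; numerator = -1(22/315) - 1(-1/15) = -1/315; a_4 = (-1/315)/(18) = -1/5670

r = 3; a_0 = 1; a_1 = -2/3; a_2 = -1/15; a_3 = 22/315; a_4 = -1/5670


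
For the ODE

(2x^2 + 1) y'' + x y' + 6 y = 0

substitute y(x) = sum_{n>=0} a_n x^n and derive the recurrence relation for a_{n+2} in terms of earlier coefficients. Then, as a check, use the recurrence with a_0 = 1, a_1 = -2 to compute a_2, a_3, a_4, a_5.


Substitute y = sum_n a_n x^n.
(1 + 2 x^2) y'' contributes (n+2)(n+1) a_{n+2} + 2 n(n-1) a_n at x^n.
x y'(x) contributes n a_n at x^n.
6 y(x) contributes 6 a_n at x^n.
Matching x^n: (n+2)(n+1) a_{n+2} + (2 n(n-1) + n + 6) a_n = 0.
Thus a_{n+2} = (-2 n(n-1) - n - 6) / ((n+1)(n+2)) * a_n.

Check with a_0 = 1, a_1 = -2 (apply the recurrence for n = 0, 1, 2, 3): a_0 = 1, a_1 = -2, a_2 = -3, a_3 = 7/3, a_4 = 3, a_5 = -49/20.

a_(n+2) = (-2 n(n-1) - n - 6) / ((n+1)(n+2)) * a_n; check: a_0 = 1, a_1 = -2, a_2 = -3, a_3 = 7/3, a_4 = 3, a_5 = -49/20


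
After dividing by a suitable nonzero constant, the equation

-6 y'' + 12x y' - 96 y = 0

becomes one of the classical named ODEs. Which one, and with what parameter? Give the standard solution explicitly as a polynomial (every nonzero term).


All three coefficients share the factor -6; dividing through by -6 gives  y'' - 2x y' + 16 y = 0.
This matches the Hermite equation y'' - 2x y' + 2n y = 0 with 2n = 16, so n = 8; the polynomial solution is H_8(x).
With y = sum_k a_k x^k, matching x^k gives (k+2)(k+1) a_{k+2} = 2(k - n) a_k = 2(k - 8) a_k. The right side vanishes at k = 8, so the series with the parity of 8 terminates at degree 8.
Standard normalization: leading coefficient of H_n is 2^n, so a_8 = 2^8 = 256. Work downward with a_k = (k+1)(k+2) a_{k+2} / (2(k - n)):
  a_6 = (7)(8)(256) / (2(6 - 8)) = 14336/(-4) = -3584
  a_4 = (5)(6)(-3584) / (2(4 - 8)) = -107520/(-8) = 13440
  a_2 = (3)(4)(13440) / (2(2 - 8)) = 161280/(-12) = -13440
  a_0 = (1)(2)(-13440) / (2(0 - 8)) = -26880/(-16) = 1680
Hence H_8(x) = 256 x^8 - 3584 x^6 + 13440 x^4 - 13440 x^2 + 1680.

H_8(x); series = 256 x^8 - 3584 x^6 + 13440 x^4 - 13440 x^2 + 1680


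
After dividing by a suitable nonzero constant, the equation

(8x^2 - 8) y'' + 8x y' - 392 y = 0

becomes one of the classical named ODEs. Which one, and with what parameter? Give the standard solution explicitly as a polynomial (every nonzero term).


All three coefficients share the factor -8; dividing through by -8 gives  (1 - x^2) y'' - x y' + 49 y = 0.
This matches the Chebyshev equation (1 - x^2) y'' - x y' + n^2 y = 0 (note the -x y' term, not -2x y') with n^2 = 49, so n = 7; the polynomial solution is T_7(x).
With y = sum_k a_k x^k, matching x^k gives (k+2)(k+1) a_{k+2} = (k^2 - n^2) a_k = (k - 7)(k + 7) a_k. The right side vanishes at k = 7, so the series with the parity of 7 terminates at degree 7.
Standard normalization: leading coefficient of T_n is 2^(n-1), so a_7 = 2^6 = 64. Work downward with a_k = (k+1)(k+2) a_{k+2} / ((k - 7)(k + 7)):
  a_5 = (6)(7)(64) / ((5 - 7)(5 + 7)) = 2688/(-24) = -112
  a_3 = (4)(5)(-112) / ((3 - 7)(3 + 7)) = -2240/(-40) = 56
  a_1 = (2)(3)(56) / ((1 - 7)(1 + 7)) = 336/(-48) = -7
Hence T_7(x) = 64 x^7 - 112 x^5 + 56 x^3 - 7 x.

T_7(x); series = 64 x^7 - 112 x^5 + 56 x^3 - 7 x


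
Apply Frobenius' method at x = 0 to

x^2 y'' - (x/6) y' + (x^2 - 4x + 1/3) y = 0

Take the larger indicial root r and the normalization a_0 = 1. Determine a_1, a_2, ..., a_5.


Write in Frobenius form y'' + (p(x)/x) y' + (q(x)/x^2) y = 0:
  p(x) = -1/6,  q(x) = x^2 - 4x + 1/3.
Indicial equation: r(r-1) + (-1/6) r + (1/3) = 0 -> roots r_1 = 2/3, r_2 = 1/2.
Take r = r_1 = 2/3. Let y(x) = x^r sum_{n>=0} a_n x^n with a_0 = 1.
Substitute y = x^r sum a_n x^n and match x^{r+n}. The recurrence is
  D(n) a_n - 4 a_{n-1} + 1 a_{n-2} = 0,  where D(n) = (r+n)(r+n-1) + (-1/6)(r+n) + (1/3).
  a_n = [4 a_{n-1} - 1 a_{n-2}] / D(n).
Since the indicial polynomial factors as (r - r_1)(r - r_2), D(n) = (r_1 + n - r_1)(r_1 + n - r_2) = n(n + 1/6).
Evaluating step by step (a_0 = 1):
  n = 1: D(1) = 1(1 + 1/6) = 7/6; numerator = 4(1) = 4; a_1 = (4)/(7/6) = 24/7
  n = 2: D(2) = 2(2 + 1/6) = 13/3; numerator = 4(24/7) - 1(1) = 89/7; a_2 = (89/7)/(13/3) = 267/91
  n = 3: D(3) = 3(3 + 1/6) = 19/2; numerator = 4(267/91) - 1(24/7) = 108/13; a_3 = (108/13)/(19/2) = 216/247
  n = 4: D(4) = 4(4 + 1/6) = 50/3; numerator = 4(216/247) - 1(267/91) = 75/133; a_4 = (75/133)/(50/3) = 9/266
  n = 5: D(5) = 5(5 + 1/6) = 155/6; numerator = 4(9/266) - 1(216/247) = -1278/1729; a_5 = (-1278/1729)/(155/6) = -7668/267995

r = 2/3; a_0 = 1; a_1 = 24/7; a_2 = 267/91; a_3 = 216/247; a_4 = 9/266; a_5 = -7668/267995


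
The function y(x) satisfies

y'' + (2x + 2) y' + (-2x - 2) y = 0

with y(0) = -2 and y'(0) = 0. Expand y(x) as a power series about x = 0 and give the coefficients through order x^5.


Ansatz: y(x) = sum_{n>=0} a_n x^n, so y'(x) = sum_{n>=1} n a_n x^(n-1) and y''(x) = sum_{n>=2} n(n-1) a_n x^(n-2).
Substitute into P(x) y'' + Q(x) y' + R(x) y = 0 with P(x) = 1, Q(x) = 2x + 2, R(x) = -2x - 2, and match powers of x.
Initial conditions: a_0 = -2, a_1 = 0.
Setting the coefficient of each power of x to zero and solving order by order (substituting the coefficients already found):
  x^0: 2 a_2 + 2 a_1 - 2 a_0 = 0  ->  2 a_2 = -2 a_1 + 2 a_0 = -4  ->  a_2 = -2
  x^1: 6 a_3 + 4 a_2 - 2 a_0 = 0  ->  6 a_3 = -4 a_2 + 2 a_0 = 4  ->  a_3 = 2/3
  x^2: 12 a_4 + 6 a_3 + 2 a_2 - 2 a_1 = 0  ->  12 a_4 = -6 a_3 - 2 a_2 + 2 a_1 = 0  ->  a_4 = 0
  x^3: 20 a_5 + 8 a_4 + 4 a_3 - 2 a_2 = 0  ->  20 a_5 = -8 a_4 - 4 a_3 + 2 a_2 = -20/3  ->  a_5 = -1/3
Truncated series: y(x) = -2 - 2 x^2 + (2/3) x^3 - (1/3) x^5 + O(x^6).

a_0 = -2; a_1 = 0; a_2 = -2; a_3 = 2/3; a_4 = 0; a_5 = -1/3


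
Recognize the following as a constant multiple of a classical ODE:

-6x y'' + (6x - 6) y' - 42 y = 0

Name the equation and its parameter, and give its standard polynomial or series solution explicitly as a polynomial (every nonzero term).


All three coefficients share the factor -6; dividing through by -6 gives  x y'' + (1 - x) y' + 7 y = 0.
This matches the Laguerre equation x y'' + (1 - x) y' + n y = 0 with n = 7; the polynomial solution is L_7(x).
With y = sum_k a_k x^k, matching x^k gives (k+1)k a_{k+1} + (k+1) a_{k+1} - k a_k + n a_k = 0, i.e. (k+1)^2 a_{k+1} = (k - n) a_k = (k - 7) a_k. The right side vanishes at k = 7, so the series terminates at degree 7.
Standard normalization L_n(0) = 1 gives a_0 = 1. Work upward with a_{k+1} = (k - 7) a_k / (k+1)^2:
  a_1 = (0 - 7)(1) / 1^2 = -7/1 = -7
  a_2 = (1 - 7)(-7) / 2^2 = 42/4 = 21/2
  a_3 = (2 - 7)(21/2) / 3^2 = (-105/2)/9 = -35/6
  a_4 = (3 - 7)(-35/6) / 4^2 = (70/3)/16 = 35/24
  a_5 = (4 - 7)(35/24) / 5^2 = (-35/8)/25 = -7/40
  a_6 = (5 - 7)(-7/40) / 6^2 = (7/20)/36 = 7/720
  a_7 = (6 - 7)(7/720) / 7^2 = (-7/720)/49 = -1/5040
Hence L_7(x) = -x^7/5040 + 7 x^6/720 - 7 x^5/40 + 35 x^4/24 - 35 x^3/6 + 21 x^2/2 - 7 x + 1.

L_7(x); series = -x^7/5040 + 7 x^6/720 - 7 x^5/40 + 35 x^4/24 - 35 x^3/6 + 21 x^2/2 - 7 x + 1


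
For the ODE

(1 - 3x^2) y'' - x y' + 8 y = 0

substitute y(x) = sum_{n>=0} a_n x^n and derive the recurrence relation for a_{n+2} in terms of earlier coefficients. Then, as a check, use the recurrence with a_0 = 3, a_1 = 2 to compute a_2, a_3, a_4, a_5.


Substitute y = sum_n a_n x^n.
(1 - 3 x^2) y'' contributes (n+2)(n+1) a_{n+2} - 3 n(n-1) a_n at x^n.
-x y'(x) contributes -n a_n at x^n.
8 y(x) contributes 8 a_n at x^n.
Matching x^n: (n+2)(n+1) a_{n+2} + (-3 n(n-1) - n + 8) a_n = 0.
Thus a_{n+2} = (3 n(n-1) + n - 8) / ((n+1)(n+2)) * a_n.

Check with a_0 = 3, a_1 = 2 (apply the recurrence for n = 0, 1, 2, 3): a_0 = 3, a_1 = 2, a_2 = -12, a_3 = -7/3, a_4 = 0, a_5 = -91/60.

a_(n+2) = (3 n(n-1) + n - 8) / ((n+1)(n+2)) * a_n; check: a_0 = 3, a_1 = 2, a_2 = -12, a_3 = -7/3, a_4 = 0, a_5 = -91/60


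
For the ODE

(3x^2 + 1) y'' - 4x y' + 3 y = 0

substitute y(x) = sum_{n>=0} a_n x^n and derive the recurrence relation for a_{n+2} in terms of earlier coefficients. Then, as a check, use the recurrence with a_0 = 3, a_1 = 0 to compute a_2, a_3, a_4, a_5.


Substitute y = sum_n a_n x^n.
(1 + 3 x^2) y'' contributes (n+2)(n+1) a_{n+2} + 3 n(n-1) a_n at x^n.
-4 x y'(x) contributes -4 n a_n at x^n.
3 y(x) contributes 3 a_n at x^n.
Matching x^n: (n+2)(n+1) a_{n+2} + (3 n(n-1) - 4 n + 3) a_n = 0.
Thus a_{n+2} = (-3 n(n-1) + 4 n - 3) / ((n+1)(n+2)) * a_n.

Check with a_0 = 3, a_1 = 0 (apply the recurrence for n = 0, 1, 2, 3): a_0 = 3, a_1 = 0, a_2 = -9/2, a_3 = 0, a_4 = 3/8, a_5 = 0.

a_(n+2) = (-3 n(n-1) + 4 n - 3) / ((n+1)(n+2)) * a_n; check: a_0 = 3, a_1 = 0, a_2 = -9/2, a_3 = 0, a_4 = 3/8, a_5 = 0


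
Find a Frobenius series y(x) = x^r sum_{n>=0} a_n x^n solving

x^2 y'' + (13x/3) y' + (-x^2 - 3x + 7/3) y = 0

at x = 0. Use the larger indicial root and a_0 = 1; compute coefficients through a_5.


Write in Frobenius form y'' + (p(x)/x) y' + (q(x)/x^2) y = 0:
  p(x) = 13/3,  q(x) = -x^2 - 3x + 7/3.
Indicial equation: r(r-1) + (13/3) r + (7/3) = 0 -> roots r_1 = -1, r_2 = -7/3.
Take r = r_1 = -1. Let y(x) = x^r sum_{n>=0} a_n x^n with a_0 = 1.
Substitute y = x^r sum a_n x^n and match x^{r+n}. The recurrence is
  D(n) a_n - 3 a_{n-1} - 1 a_{n-2} = 0,  where D(n) = (r+n)(r+n-1) + (13/3)(r+n) + (7/3).
  a_n = [3 a_{n-1} + 1 a_{n-2}] / D(n).
Since the indicial polynomial factors as (r - r_1)(r - r_2), D(n) = (r_1 + n - r_1)(r_1 + n - r_2) = n(n + 4/3).
Evaluating step by step (a_0 = 1):
  n = 1: D(1) = 1(1 + 4/3) = 7/3; numerator = 3(1) = 3; a_1 = (3)/(7/3) = 9/7
  n = 2: D(2) = 2(2 + 4/3) = 20/3; numerator = 3(9/7) + 1(1) = 34/7; a_2 = (34/7)/(20/3) = 51/70
  n = 3: D(3) = 3(3 + 4/3) = 13; numerator = 3(51/70) + 1(9/7) = 243/70; a_3 = (243/70)/(13) = 243/910
  n = 4: D(4) = 4(4 + 4/3) = 64/3; numerator = 3(243/910) + 1(51/70) = 696/455; a_4 = (696/455)/(64/3) = 261/3640
  n = 5: D(5) = 5(5 + 4/3) = 95/3; numerator = 3(261/3640) + 1(243/910) = 27/56; a_5 = (27/56)/(95/3) = 81/5320

r = -1; a_0 = 1; a_1 = 9/7; a_2 = 51/70; a_3 = 243/910; a_4 = 261/3640; a_5 = 81/5320


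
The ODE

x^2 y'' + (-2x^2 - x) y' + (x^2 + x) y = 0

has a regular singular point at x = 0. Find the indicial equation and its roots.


Divide by x^2 to reach normal form y'' + P_1(x) y' + P_2(x) y = 0 with P_1(x) = -2 - 1/x and P_2(x) = 1 + 1/x.
x = 0 is a singular point because the y'-coefficient -2 - 1/x has a pole at x = 0 and the y-coefficient 1 + 1/x has a pole at x = 0.
It is a regular singular point because x P_1(x) = p(x) = -2x - 1 and x^2 P_2(x) = q(x) = x^2 + x are polynomials, hence analytic at x = 0.
p(0) = -1,  q(0) = 0.
Indicial equation: r(r-1) + p(0) r + q(0) = 0, i.e. r^2 + (p(0) - 1) r + q(0) = 0, i.e. r^2 - 2 r = 0.
Discriminant: (-2)^2 - 4(0) = 4, so r = (2 ± 2)/2.
Solving: r_1 = 2, r_2 = 0.

indicial: r^2 - 2 r = 0; roots r_1 = 2, r_2 = 0


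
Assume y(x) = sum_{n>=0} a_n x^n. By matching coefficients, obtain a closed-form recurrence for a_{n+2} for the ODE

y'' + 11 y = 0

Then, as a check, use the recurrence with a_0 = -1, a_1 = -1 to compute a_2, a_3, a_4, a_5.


Substitute y = sum_n a_n x^n into y'' + (const) y = 0.
y''(x) = sum_{n>=0} (n+2)(n+1) a_{n+2} x^n.
The ODE becomes sum_n [(n+2)(n+1) a_{n+2} + 11 a_n] x^n = 0.
Setting each coefficient to zero gives the recurrence:
  (n+2)(n+1) a_{n+2} + 11 a_n = 0,
  a_{n+2} = -11 / ((n+1)(n+2)) a_n.

Check with a_0 = -1, a_1 = -1 (apply the recurrence for n = 0, 1, 2, 3): a_0 = -1, a_1 = -1, a_2 = 11/2, a_3 = 11/6, a_4 = -121/24, a_5 = -121/120.

a_{n+2} = -11/((n+1)(n+2)) * a_n; check: a_0 = -1, a_1 = -1, a_2 = 11/2, a_3 = 11/6, a_4 = -121/24, a_5 = -121/120


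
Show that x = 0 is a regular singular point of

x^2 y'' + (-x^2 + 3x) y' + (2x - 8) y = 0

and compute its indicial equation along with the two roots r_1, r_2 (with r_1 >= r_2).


Divide by x^2 to reach normal form y'' + P_1(x) y' + P_2(x) y = 0 with P_1(x) = -1 + 3/x and P_2(x) = 2/x - 8/x^2.
x = 0 is a singular point because the y'-coefficient -1 + 3/x has a pole at x = 0 and the y-coefficient 2/x - 8/x^2 has a pole at x = 0.
It is a regular singular point because x P_1(x) = p(x) = 3 - x and x^2 P_2(x) = q(x) = 2x - 8 are polynomials, hence analytic at x = 0.
p(0) = 3,  q(0) = -8.
Indicial equation: r(r-1) + p(0) r + q(0) = 0, i.e. r^2 + (p(0) - 1) r + q(0) = 0, i.e. r^2 + 2 r - 8 = 0.
Discriminant: (2)^2 - 4(-8) = 36, so r = (-2 ± 6)/2.
Solving: r_1 = 2, r_2 = -4.

indicial: r^2 + 2 r - 8 = 0; roots r_1 = 2, r_2 = -4


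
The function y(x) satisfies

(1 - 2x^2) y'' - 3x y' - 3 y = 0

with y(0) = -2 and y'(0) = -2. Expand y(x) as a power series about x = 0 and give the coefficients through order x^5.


Ansatz: y(x) = sum_{n>=0} a_n x^n, so y'(x) = sum_{n>=1} n a_n x^(n-1) and y''(x) = sum_{n>=2} n(n-1) a_n x^(n-2).
Substitute into P(x) y'' + Q(x) y' + R(x) y = 0 with P(x) = 1 - 2x^2, Q(x) = -3x, R(x) = -3, and match powers of x.
Initial conditions: a_0 = -2, a_1 = -2.
Setting the coefficient of each power of x to zero and solving order by order (substituting the coefficients already found):
  x^0: 2 a_2 - 3 a_0 = 0  ->  2 a_2 = 3 a_0 = -6  ->  a_2 = -3
  x^1: 6 a_3 - 6 a_1 = 0  ->  6 a_3 = 6 a_1 = -12  ->  a_3 = -2
  x^2: 12 a_4 - 13 a_2 = 0  ->  12 a_4 = 13 a_2 = -39  ->  a_4 = -13/4
  x^3: 20 a_5 - 24 a_3 = 0  ->  20 a_5 = 24 a_3 = -48  ->  a_5 = -12/5
Truncated series: y(x) = -2 - 2 x - 3 x^2 - 2 x^3 - (13/4) x^4 - (12/5) x^5 + O(x^6).

a_0 = -2; a_1 = -2; a_2 = -3; a_3 = -2; a_4 = -13/4; a_5 = -12/5


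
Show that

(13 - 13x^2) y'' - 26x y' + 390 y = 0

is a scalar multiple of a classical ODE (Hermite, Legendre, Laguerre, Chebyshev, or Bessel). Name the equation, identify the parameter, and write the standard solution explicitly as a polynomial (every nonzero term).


All three coefficients share the factor 13; dividing through by 13 gives  (1 - x^2) y'' - 2x y' + 30 y = 0.
This matches the Legendre equation (1 - x^2) y'' - 2x y' + n(n+1) y = 0 (note the -2x y' term) with n(n+1) = 30, so n = 5; the polynomial solution is P_5(x).
With y = sum_k a_k x^k, matching x^k gives (k+2)(k+1) a_{k+2} = [k(k+1) - n(n+1)] a_k = (k - 5)(k + 6) a_k. The right side vanishes at k = 5, so the series with the parity of 5 terminates at degree 5.
Standard normalization (P_n(1) = 1): leading coefficient (2n)!/(2^n (n!)^2) = 3628800/(32*14400) = 63/8, so a_5 = 63/8. Work downward with a_k = (k+1)(k+2) a_{k+2} / ((k - 5)(k + 6)):
  a_3 = (4)(5)(63/8) / ((3 - 5)(3 + 6)) = (315/2)/(-18) = -35/4
  a_1 = (2)(3)(-35/4) / ((1 - 5)(1 + 6)) = (-105/2)/(-28) = 15/8
Hence P_5(x) = 63 x^5/8 - 35 x^3/4 + 15 x/8.

P_5(x); series = 63 x^5/8 - 35 x^3/4 + 15 x/8
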